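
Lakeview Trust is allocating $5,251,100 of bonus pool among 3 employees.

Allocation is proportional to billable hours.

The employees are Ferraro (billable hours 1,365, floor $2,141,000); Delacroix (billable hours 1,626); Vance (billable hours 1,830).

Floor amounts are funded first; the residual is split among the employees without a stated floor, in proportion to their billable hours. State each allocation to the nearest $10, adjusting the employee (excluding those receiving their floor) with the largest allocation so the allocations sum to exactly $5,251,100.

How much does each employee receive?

Guaranteed amounts: Ferraro $2,141,000. Remaining pool $3,110,100.
Remaining pool split over remaining billable hours 3,456: Delacroix 1,463,258.85 → $1,463,260; Vance 1,646,841.15 → $1,646,840.

Ferraro: $2,141,000 | Delacroix: $1,463,260 | Vance: $1,646,840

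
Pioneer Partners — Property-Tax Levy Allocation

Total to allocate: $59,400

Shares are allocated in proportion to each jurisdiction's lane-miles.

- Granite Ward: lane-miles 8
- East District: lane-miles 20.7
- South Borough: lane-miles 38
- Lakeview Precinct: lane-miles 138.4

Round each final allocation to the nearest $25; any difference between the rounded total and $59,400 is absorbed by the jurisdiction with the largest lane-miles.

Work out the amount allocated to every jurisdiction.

Total lane-miles = 8 + 20.7 + 38 + 138.4 = 205.1.
Unrounded shares: Granite Ward 2,316.92; East District 5,995.03; South Borough 11,005.36; Lakeview Precinct 40,082.69.
After rounding ($25): Granite Ward $2,325; East District $6,000; South Borough $11,000; Lakeview Precinct $40,075. Sum = $59,400.
No rounding difference to absorb.

Granite Ward: $2,325 | East District: $6,000 | South Borough: $11,000 | Lakeview Precinct: $40,075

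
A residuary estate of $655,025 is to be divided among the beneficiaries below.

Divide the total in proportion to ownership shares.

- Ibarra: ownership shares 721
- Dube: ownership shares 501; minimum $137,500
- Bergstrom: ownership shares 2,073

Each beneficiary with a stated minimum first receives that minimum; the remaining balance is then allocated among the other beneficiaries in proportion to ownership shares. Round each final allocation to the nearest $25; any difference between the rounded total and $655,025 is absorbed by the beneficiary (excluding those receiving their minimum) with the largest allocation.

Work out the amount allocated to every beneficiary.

Ibarra: $133,550; Dube: $137,500; Bergstrom: $383,975

Guaranteed amounts: Dube $137,500. Residual $517,525.
Residual split over remaining ownership shares 2,794: Ibarra 133,548.86 → $133,550; Bergstrom 383,976.14 → $383,975.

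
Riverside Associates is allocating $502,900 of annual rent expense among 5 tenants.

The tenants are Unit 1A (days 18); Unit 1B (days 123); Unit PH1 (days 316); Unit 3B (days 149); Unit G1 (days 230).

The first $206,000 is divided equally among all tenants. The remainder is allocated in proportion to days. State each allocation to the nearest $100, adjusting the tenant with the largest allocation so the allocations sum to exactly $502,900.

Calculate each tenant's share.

$206,000 shared equally gives $41,200 per tenant.
Remainder $296,900 by days (total 836): Unit 1A 6,392.58 → $6,400; Unit 1B 43,682.66 → $43,700; Unit PH1 112,225.36 → $112,200; Unit 3B 52,916.39 → $52,900; Unit G1 81,683.01 → $81,700.
Totals: Unit 1A $41,200 + $6,400 = $47,600; Unit 1B $41,200 + $43,700 = $84,900; Unit PH1 $41,200 + $112,200 = $153,400; Unit 3B $41,200 + $52,900 = $94,100; Unit G1 $41,200 + $81,700 = $122,900.

Unit 1A: $47,600 | Unit 1B: $84,900 | Unit PH1: $153,400 | Unit 3B: $94,100 | Unit G1: $122,900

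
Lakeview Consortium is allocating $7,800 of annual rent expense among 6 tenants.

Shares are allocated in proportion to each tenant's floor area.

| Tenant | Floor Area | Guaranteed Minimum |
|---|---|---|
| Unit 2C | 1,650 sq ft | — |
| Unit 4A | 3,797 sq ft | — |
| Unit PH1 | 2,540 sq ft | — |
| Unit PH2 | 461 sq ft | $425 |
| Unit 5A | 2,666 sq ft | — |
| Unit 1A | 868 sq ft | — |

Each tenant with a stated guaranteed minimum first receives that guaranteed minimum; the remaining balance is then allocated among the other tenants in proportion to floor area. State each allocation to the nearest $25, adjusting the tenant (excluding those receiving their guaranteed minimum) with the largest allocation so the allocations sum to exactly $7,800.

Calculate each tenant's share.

Guaranteed amounts: Unit PH2 $425. Residual $7,375.
Residual split over remaining floor area 11,521: Unit 2C 1,056.22 → $1,050; Unit 4A 2,430.59 → $2,425; Unit PH1 1,625.94 → $1,625; Unit 5A 1,706.60 → $1,700; Unit 1A 555.64 → $550.
Rounding difference +$25 applied to Unit 4A → $2,450.

Unit 2C: $1,050; Unit 4A: $2,450; Unit PH1: $1,625; Unit PH2: $425; Unit 5A: $1,700; Unit 1A: $550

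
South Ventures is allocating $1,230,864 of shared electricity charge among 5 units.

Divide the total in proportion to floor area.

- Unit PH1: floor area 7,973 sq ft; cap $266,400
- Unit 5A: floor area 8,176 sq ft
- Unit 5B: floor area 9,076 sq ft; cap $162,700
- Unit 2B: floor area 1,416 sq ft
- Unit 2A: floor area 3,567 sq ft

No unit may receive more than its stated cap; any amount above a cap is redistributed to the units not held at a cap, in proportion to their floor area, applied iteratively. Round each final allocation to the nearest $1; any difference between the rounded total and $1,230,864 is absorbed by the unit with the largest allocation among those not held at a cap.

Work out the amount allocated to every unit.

Combined floor area = 30,208.
Unconstrained shares: Unit PH1 324,870.19; Unit 5A 333,141.69; Unit 5B 369,813.35; Unit 2B 57,696.75; Unit 2A 145,342.02.
Capped: Unit PH1 ($266,400), Unit 5B ($162,700); remaining pool $801,764 reallocated over remaining floor area 13,159.
Shares after redistribution: Unit 5A 498,155.06 → $498,155; Unit 2B 86,275.39 → $86,275; Unit 2A 217,333.55 → $217,334.

Unit PH1: $266,400; Unit 5A: $498,155; Unit 5B: $162,700; Unit 2B: $86,275; Unit 2A: $217,334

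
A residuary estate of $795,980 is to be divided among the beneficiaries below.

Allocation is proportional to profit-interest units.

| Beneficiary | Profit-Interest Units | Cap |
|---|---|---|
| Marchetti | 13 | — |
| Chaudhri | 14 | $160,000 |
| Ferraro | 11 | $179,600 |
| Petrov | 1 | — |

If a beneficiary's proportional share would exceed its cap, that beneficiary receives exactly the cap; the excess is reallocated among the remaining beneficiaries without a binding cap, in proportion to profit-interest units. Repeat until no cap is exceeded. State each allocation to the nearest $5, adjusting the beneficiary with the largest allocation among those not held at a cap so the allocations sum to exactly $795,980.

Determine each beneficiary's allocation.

Marchetti: $423,780 | Chaudhri: $160,000 | Ferraro: $179,600 | Petrov: $32,600

Total profit-interest units = 39.
Pro-rata shares before constraints: Marchetti 265,326.67; Chaudhri 285,736.41; Ferraro 224,507.18; Petrov 20,409.74.
Capped: Chaudhri ($160,000), Ferraro ($179,600); remaining pool $456,380 reallocated over remaining profit-interest units 14.
Shares after redistribution: Marchetti 423,781.43 → $423,780; Petrov 32,598.57 → $32,600.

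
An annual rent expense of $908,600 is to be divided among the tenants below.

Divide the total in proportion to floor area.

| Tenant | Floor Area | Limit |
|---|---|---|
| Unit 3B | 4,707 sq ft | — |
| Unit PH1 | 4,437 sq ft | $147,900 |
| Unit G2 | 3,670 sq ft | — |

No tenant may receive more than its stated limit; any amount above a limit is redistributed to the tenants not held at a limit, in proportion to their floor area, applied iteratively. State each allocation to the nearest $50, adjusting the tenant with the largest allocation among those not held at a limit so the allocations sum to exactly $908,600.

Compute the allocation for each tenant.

Total floor area = 12,814.
Unconstrained shares: Unit 3B 333,758.40; Unit PH1 314,613.56; Unit G2 260,228.03.
Held at cap: Unit PH1 ($147,900); remaining pool $760,700 reallocated over remaining floor area 8,377.
Redistributed shares: Unit 3B 427,434.03 → $427,450; Unit G2 333,265.97 → $333,250.

Unit 3B: $427,450; Unit PH1: $147,900; Unit G2: $333,250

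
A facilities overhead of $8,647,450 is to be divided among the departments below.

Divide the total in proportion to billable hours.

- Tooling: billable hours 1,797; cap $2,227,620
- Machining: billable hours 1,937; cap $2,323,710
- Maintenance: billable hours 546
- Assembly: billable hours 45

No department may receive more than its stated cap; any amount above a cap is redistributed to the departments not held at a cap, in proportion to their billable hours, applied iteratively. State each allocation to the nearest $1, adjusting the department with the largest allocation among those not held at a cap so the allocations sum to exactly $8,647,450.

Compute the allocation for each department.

Tooling: $2,227,620; Machining: $2,323,710; Maintenance: $3,784,233; Assembly: $311,887

Billable hours total: 4,325.
Pro-rata shares before constraints: Tooling 3,592,940.497; Machining 3,872,857.95; Maintenance 1,091,678.08; Assembly 89,973.47.
Cap binds for Tooling ($2,227,620), Machining ($2,323,710); residual $4,096,120 reallocated over remaining billable hours 591.
Redistributed shares: Maintenance 3,784,232.69 → $3,784,233; Assembly 311,887.31 → $311,887.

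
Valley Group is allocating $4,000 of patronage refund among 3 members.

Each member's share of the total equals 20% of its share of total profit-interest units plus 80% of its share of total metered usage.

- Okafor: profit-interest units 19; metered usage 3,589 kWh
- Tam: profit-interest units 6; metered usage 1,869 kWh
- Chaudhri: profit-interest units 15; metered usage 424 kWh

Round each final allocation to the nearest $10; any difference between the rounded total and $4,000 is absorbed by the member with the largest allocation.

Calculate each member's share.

Okafor: $2,330 · Tam: $1,140 · Chaudhri: $530

Totals — profit-interest units 40, metered usage 5,882.
Combined weights (20% profit-interest units + 80% metered usage): Okafor 0.5831; Tam 0.2842; Chaudhri 0.1327.
Pro-rata amounts: Okafor 2,332.53; Tam 1,136.80; Chaudhri 530.67.
At nearest $10: Okafor $2,330; Tam $1,140; Chaudhri $530. Sum = $4,000.
Rounded total matches; no reconciliation needed.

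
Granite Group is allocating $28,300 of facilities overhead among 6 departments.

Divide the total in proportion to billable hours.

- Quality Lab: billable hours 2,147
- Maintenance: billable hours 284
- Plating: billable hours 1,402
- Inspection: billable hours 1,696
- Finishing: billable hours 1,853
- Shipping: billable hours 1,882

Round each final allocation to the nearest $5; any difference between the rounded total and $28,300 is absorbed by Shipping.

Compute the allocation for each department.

Total billable hours = 9,264.
Raw shares: Quality Lab 2,147/9,264 × $28,300 = 6,558.73; Maintenance 284/9,264 × $28,300 = 867.57; Plating 1,402/9,264 × $28,300 = 4,282.88; Inspection 1,696/9,264 × $28,300 = 5,181.00; Finishing 1,853/9,264 × $28,300 = 5,660.61; Shipping 1,882/9,264 × $28,300 = 5,749.20.
After rounding ($5): Quality Lab $6,560; Maintenance $870; Plating $4,285; Inspection $5,180; Finishing $5,660; Shipping $5,750. Sum = $28,305.
Difference $28,300 − $28,305 = −$5 applied to Shipping: Shipping becomes $5,745.

Quality Lab: $6,560 | Maintenance: $870 | Plating: $4,285 | Inspection: $5,180 | Finishing: $5,660 | Shipping: $5,745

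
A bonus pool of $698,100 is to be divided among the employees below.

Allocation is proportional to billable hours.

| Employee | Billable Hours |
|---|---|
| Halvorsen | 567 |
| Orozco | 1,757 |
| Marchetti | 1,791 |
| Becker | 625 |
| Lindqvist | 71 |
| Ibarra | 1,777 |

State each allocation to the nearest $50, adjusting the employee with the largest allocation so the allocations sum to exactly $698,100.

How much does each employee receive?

Billable hours total: 6,588.
Raw shares: Halvorsen 567/6,588 × $698,100 = 60,082.38; Orozco 1,757/6,588 × $698,100 = 186,181.19; Marchetti 1,791/6,588 × $698,100 = 189,784.02; Becker 625/6,588 × $698,100 = 66,228.37; Lindqvist 71/6,588 × $698,100 = 7,523.54; Ibarra 1,777/6,588 × $698,100 = 188,300.50.
At nearest $50: Halvorsen $60,100; Orozco $186,200; Marchetti $189,800; Becker $66,250; Lindqvist $7,500; Ibarra $188,300. Sum = $698,150.
Difference $698,100 − $698,150 = −$50 applied to largest allocation (Marchetti): Marchetti becomes $189,750.

Halvorsen: $60,100 | Orozco: $186,200 | Marchetti: $189,750 | Becker: $66,250 | Lindqvist: $7,500 | Ibarra: $188,300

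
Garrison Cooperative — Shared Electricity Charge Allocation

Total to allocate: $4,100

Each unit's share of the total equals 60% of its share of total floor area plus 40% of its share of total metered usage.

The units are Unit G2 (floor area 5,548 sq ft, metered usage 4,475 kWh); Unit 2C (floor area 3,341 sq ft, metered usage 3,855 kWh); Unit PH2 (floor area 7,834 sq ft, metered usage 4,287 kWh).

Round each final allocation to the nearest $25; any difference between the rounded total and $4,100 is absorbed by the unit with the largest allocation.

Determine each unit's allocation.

Totals — floor area 16,723, metered usage 12,617.
Combined weights (60% floor area + 40% metered usage): Unit G2 0.3409; Unit 2C 0.2421; Unit PH2 0.4170.
Raw shares: Unit G2 1,397.80; Unit 2C 992.56; Unit PH2 1,709.64.
At nearest $25: Unit G2 $1,400; Unit 2C $1,000; Unit PH2 $1,700. Sum = $4,100.
Sum already equals the total — no adjustment.

Unit G2: $1,400 · Unit 2C: $1,000 · Unit PH2: $1,700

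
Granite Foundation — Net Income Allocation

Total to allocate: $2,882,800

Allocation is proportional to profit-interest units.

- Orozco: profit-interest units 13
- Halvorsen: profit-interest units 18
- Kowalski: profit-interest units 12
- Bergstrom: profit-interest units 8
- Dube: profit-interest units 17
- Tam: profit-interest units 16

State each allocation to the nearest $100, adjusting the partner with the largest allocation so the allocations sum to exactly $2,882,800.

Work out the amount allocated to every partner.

Profit-interest units total: 84.
Unrounded shares: Orozco 13/84 × $2,882,800 = 446,147.62; Halvorsen 18/84 × $2,882,800 = 617,742.86; Kowalski 12/84 × $2,882,800 = 411,828.57; Bergstrom 8/84 × $2,882,800 = 274,552.38; Dube 17/84 × $2,882,800 = 583,423.81; Tam 16/84 × $2,882,800 = 549,104.76.
Rounded to nearest $100: Orozco $446,100; Halvorsen $617,700; Kowalski $411,800; Bergstrom $274,600; Dube $583,400; Tam $549,100. Sum = $2,882,700.
Difference $2,882,800 − $2,882,700 = +$100 applied to largest allocation (Halvorsen): Halvorsen becomes $617,800.

Orozco: $446,100 | Halvorsen: $617,800 | Kowalski: $411,800 | Bergstrom: $274,600 | Dube: $583,400 | Tam: $549,100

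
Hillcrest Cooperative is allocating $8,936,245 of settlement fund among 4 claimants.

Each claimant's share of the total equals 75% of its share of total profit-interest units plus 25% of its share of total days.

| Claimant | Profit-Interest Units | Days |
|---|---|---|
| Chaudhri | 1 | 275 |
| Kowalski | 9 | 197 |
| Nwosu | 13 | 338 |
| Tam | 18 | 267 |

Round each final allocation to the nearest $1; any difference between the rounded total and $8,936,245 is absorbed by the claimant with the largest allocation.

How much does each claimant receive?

Totals — profit-interest units 41, days 1,077.
Blended shares (75% profit-interest units + 25% days): Chaudhri 0.0821; Kowalski 0.2104; Nwosu 0.3163; Tam 0.3912.
Raw shares: Chaudhri 733,910.65; Kowalski 1,879,855.51; Nwosu 2,826,208.65; Tam 3,496,270.19.
After rounding ($1): Chaudhri $733,911; Kowalski $1,879,856; Nwosu $2,826,209; Tam $3,496,270. Sum = $8,936,246.
Difference $8,936,245 − $8,936,246 = −$1 applied to largest allocation (Tam): Tam becomes $3,496,269.

Chaudhri: $733,911 | Kowalski: $1,879,856 | Nwosu: $2,826,209 | Tam: $3,496,269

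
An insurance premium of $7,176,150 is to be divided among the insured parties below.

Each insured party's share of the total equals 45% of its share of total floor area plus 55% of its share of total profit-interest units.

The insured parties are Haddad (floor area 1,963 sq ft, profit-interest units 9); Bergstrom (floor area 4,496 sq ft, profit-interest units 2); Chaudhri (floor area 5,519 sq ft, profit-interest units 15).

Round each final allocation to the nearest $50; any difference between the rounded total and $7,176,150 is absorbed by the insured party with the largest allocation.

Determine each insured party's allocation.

Floor area total 11,978; profit-interest units total 26.
Combined weights (45% floor area + 55% profit-interest units): Haddad 0.2641; Bergstrom 0.2112; Chaudhri 0.5247.
Proportional shares: Haddad 1,895,453.14; Bergstrom 1,515,727.46; Chaudhri 3,764,969.40.
Rounded to nearest $50: Haddad $1,895,450; Bergstrom $1,515,750; Chaudhri $3,764,950. Sum = $7,176,150.
No rounding difference to absorb.

Haddad: $1,895,450 · Bergstrom: $1,515,750 · Chaudhri: $3,764,950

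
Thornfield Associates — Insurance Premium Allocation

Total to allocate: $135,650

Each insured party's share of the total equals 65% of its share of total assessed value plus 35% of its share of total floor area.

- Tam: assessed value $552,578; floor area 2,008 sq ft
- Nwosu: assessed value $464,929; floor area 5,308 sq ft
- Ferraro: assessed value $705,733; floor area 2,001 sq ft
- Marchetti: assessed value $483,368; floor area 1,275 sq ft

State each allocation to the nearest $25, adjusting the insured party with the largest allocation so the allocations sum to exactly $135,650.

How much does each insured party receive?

Tam: $31,075; Nwosu: $42,375; Ferraro: $37,175; Marchetti: $25,025

Assessed value total 2,206,608; floor area total 10,592.
Combined weights (65% assessed value + 35% floor area): Tam 0.2291; Nwosu 0.3124; Ferraro 0.2740; Marchetti 0.1845.
Proportional shares: Tam 31,080.77; Nwosu 42,370.35; Ferraro 37,169.22; Marchetti 25,029.66.
After rounding ($25): Tam $31,075; Nwosu $42,375; Ferraro $37,175; Marchetti $25,025. Sum = $135,650.
Rounded total matches; no reconciliation needed.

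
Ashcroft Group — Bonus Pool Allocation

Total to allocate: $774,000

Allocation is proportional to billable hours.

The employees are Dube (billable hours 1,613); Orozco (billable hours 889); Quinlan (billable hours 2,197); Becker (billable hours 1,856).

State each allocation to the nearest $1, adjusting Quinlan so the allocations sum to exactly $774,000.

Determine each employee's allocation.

Dube: $190,459 · Orozco: $104,971 · Quinlan: $259,418 · Becker: $219,152

Sum of billable hours: 6,555.
Proportional shares: Dube 1,613/6,555 × $774,000 = 190,459.497; Orozco 889/6,555 × $774,000 = 104,971.17; Quinlan 2,197/6,555 × $774,000 = 259,416.93; Becker 1,856/6,555 × $774,000 = 219,152.40.
Rounded to nearest $1: Dube $190,459; Orozco $104,971; Quinlan $259,417; Becker $219,152. Sum = $773,999.
Difference $774,000 − $773,999 = +$1 applied to Quinlan: Quinlan becomes $259,418.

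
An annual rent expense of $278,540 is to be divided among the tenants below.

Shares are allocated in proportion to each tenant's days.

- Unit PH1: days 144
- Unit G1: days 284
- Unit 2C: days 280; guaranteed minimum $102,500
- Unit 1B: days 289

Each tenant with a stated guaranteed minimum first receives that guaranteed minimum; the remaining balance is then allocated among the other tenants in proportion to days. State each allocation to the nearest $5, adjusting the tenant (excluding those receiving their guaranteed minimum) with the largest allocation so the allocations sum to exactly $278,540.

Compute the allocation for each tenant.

Fund the minimums — Unit 2C $102,500. Residual $176,040.
Residual split over remaining days 717: Unit PH1 35,355.31 → $35,355; Unit G1 69,728.54 → $69,730; Unit 1B 70,956.15 → $70,955.

Unit PH1: $35,355; Unit G1: $69,730; Unit 2C: $102,500; Unit 1B: $70,955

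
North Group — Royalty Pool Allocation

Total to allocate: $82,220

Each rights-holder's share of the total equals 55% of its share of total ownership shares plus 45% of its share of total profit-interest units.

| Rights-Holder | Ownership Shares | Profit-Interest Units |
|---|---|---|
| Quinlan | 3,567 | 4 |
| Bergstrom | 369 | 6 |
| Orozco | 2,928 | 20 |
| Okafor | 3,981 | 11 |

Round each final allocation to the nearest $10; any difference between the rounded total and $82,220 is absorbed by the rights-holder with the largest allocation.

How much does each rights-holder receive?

Quinlan: $18,480; Bergstrom: $6,950; Orozco: $30,260; Okafor: $26,530

Totals — ownership shares 10,845, profit-interest units 41.
Composite weights (55% ownership shares + 45% profit-interest units): Quinlan 0.2248; Bergstrom 0.0846; Orozco 0.3680; Okafor 0.3226.
Pro-rata amounts: Quinlan 18,483.18; Bergstrom 6,953.13; Orozco 30,257.34; Okafor 26,526.36.
After rounding ($10): Quinlan $18,480; Bergstrom $6,950; Orozco $30,260; Okafor $26,530. Sum = $82,220.
No rounding difference to absorb.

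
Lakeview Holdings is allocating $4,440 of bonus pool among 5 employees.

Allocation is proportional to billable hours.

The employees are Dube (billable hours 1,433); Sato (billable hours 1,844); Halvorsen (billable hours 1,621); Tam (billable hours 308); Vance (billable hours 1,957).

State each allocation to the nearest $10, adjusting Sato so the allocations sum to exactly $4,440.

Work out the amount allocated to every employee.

Dube: $890; Sato: $1,150; Halvorsen: $1,000; Tam: $190; Vance: $1,210

Billable hours total: 7,163.
Unrounded shares: Dube 1,433/7,163 × $4,440 = 888.25; Sato 1,844/7,163 × $4,440 = 1,143.01; Halvorsen 1,621/7,163 × $4,440 = 1,004.78; Tam 308/7,163 × $4,440 = 190.91; Vance 1,957/7,163 × $4,440 = 1,213.05.
At nearest $10: Dube $890; Sato $1,140; Halvorsen $1,000; Tam $190; Vance $1,210. Sum = $4,430.
Difference $4,440 − $4,430 = +$10 applied to Sato: Sato becomes $1,150.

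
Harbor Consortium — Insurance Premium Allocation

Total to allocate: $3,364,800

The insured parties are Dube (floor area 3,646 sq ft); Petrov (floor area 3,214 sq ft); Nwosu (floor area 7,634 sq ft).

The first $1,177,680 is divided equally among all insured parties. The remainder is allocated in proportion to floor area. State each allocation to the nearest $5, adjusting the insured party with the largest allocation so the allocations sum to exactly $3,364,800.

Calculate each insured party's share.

$1,177,680 shared equally gives $392,560 per insured party.
Remainder $2,187,120 by floor area (total 14,494): Dube 550,175.21 → $550,175; Petrov 484,987.15 → $484,985; Nwosu 1,151,957.64 → $1,151,960.
Totals: Dube $392,560 + $550,175 = $942,735; Petrov $392,560 + $484,985 = $877,545; Nwosu $392,560 + $1,151,960 = $1,544,520.

Dube: $942,735 · Petrov: $877,545 · Nwosu: $1,544,520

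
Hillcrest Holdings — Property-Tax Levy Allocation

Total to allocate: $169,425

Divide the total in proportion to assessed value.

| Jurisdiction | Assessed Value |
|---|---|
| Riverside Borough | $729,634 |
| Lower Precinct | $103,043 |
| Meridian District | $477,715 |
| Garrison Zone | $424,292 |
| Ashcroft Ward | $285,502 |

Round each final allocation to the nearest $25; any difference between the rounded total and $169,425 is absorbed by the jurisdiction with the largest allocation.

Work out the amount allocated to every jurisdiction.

Riverside Borough: $61,175; Lower Precinct: $8,650; Meridian District: $40,075; Garrison Zone: $35,575; Ashcroft Ward: $23,950

Assessed value total: 2,020,186.
Proportional shares: Riverside Borough 729,634/2,020,186 × $169,425 = 61,191.51; Lower Precinct 103,043/2,020,186 × $169,425 = 8,641.81; Meridian District 477,715/2,020,186 × $169,425 = 40,064.07; Garrison Zone 424,292/2,020,186 × $169,425 = 35,583.69; Ashcroft Ward 285,502/2,020,186 × $169,425 = 23,943.92.
Rounded to nearest $25: Riverside Borough $61,200; Lower Precinct $8,650; Meridian District $40,075; Garrison Zone $35,575; Ashcroft Ward $23,950. Sum = $169,450.
Difference $169,425 − $169,450 = −$25 applied to largest allocation (Riverside Borough): Riverside Borough becomes $61,175.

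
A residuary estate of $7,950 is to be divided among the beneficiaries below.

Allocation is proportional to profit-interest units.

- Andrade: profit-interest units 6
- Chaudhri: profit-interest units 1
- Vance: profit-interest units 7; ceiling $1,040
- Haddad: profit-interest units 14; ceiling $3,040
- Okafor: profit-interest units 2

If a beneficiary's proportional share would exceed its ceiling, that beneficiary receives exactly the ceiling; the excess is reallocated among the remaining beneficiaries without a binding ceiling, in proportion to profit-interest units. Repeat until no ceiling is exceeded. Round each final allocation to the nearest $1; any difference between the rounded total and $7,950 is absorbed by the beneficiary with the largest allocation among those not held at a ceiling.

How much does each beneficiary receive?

Combined profit-interest units = 30.
Unconstrained shares: Andrade 1,590.00; Chaudhri 265.00; Vance 1,855.00; Haddad 3,710.00; Okafor 530.00.
Capped: Vance ($1,040), Haddad ($3,040); balance $3,870 reallocated over remaining profit-interest units 9.
Remaining shares: Andrade 2,580.00 → $2,580; Chaudhri 430.00 → $430; Okafor 860.00 → $860.

Andrade: $2,580; Chaudhri: $430; Vance: $1,040; Haddad: $3,040; Okafor: $860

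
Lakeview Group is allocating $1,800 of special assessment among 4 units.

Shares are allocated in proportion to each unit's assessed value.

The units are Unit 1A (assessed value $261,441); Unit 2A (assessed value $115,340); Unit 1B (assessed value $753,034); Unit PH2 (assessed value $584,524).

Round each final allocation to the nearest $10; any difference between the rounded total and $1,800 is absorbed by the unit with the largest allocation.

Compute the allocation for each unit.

Unit 1A: $270 | Unit 2A: $120 | Unit 1B: $800 | Unit PH2: $610

Combined assessed value = 1,714,339.
Unrounded shares: Unit 1A 261,441/1,714,339 × $1,800 = 274.50; Unit 2A 115,340/1,714,339 × $1,800 = 121.10; Unit 1B 753,034/1,714,339 × $1,800 = 790.66; Unit PH2 584,524/1,714,339 × $1,800 = 613.73.
After rounding ($10): Unit 1A $270; Unit 2A $120; Unit 1B $790; Unit PH2 $610. Sum = $1,790.
Difference $1,800 − $1,790 = +$10 applied to largest allocation (Unit 1B): Unit 1B becomes $800.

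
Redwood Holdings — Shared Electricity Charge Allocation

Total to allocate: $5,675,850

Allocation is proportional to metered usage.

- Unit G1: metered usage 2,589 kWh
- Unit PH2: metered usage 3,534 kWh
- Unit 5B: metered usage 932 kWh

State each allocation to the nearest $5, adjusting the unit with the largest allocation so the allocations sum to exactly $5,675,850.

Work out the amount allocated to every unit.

Unit G1: $2,082,890; Unit PH2: $2,843,150; Unit 5B: $749,810

Combined metered usage = 7,055.
Pro-rata amounts: Unit G1 2,589/7,055 × $5,675,850 = 2,082,888.11; Unit PH2 3,534/7,055 × $5,675,850 = 2,843,154.34; Unit 5B 932/7,055 × $5,675,850 = 749,807.54.
Rounded to nearest $5: Unit G1 $2,082,890; Unit PH2 $2,843,155; Unit 5B $749,810. Sum = $5,675,855.
Difference $5,675,850 − $5,675,855 = −$5 applied to largest allocation (Unit PH2): Unit PH2 becomes $2,843,150.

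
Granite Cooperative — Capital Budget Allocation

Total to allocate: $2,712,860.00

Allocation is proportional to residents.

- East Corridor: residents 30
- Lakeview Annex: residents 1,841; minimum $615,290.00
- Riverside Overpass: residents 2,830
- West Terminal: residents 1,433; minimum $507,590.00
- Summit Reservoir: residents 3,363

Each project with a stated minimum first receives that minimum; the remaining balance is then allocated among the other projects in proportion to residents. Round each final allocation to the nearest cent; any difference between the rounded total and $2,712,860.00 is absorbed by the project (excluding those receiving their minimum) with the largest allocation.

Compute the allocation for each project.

Fund the minimums — Lakeview Annex $615,290.00; West Terminal $507,590.00. Remaining pool $1,589,980.00.
Remaining pool split over remaining residents 6,223: East Corridor 7,665.0169 → $7,665.02; Riverside Overpass 723,066.5917 → $723,066.59; Summit Reservoir 859,248.3915 → $859,248.39.

East Corridor: $7,665.02 · Lakeview Annex: $615,290.00 · Riverside Overpass: $723,066.59 · West Terminal: $507,590.00 · Summit Reservoir: $859,248.39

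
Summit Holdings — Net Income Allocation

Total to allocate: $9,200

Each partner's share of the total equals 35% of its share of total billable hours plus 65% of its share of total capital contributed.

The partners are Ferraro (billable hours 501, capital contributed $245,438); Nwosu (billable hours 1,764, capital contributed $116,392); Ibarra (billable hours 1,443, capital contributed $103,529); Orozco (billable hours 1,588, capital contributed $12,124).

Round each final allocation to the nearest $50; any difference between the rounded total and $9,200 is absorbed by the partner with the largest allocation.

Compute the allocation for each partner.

Billable hours total 5,296; capital contributed total 477,483.
Blended shares (35% billable hours + 65% capital contributed): Ferraro 0.3672; Nwosu 0.2750; Ibarra 0.2363; Orozco 0.1215.
Pro-rata amounts: Ferraro 3,378.48; Nwosu 2,530.22; Ibarra 2,173.95; Orozco 1,117.35.
At nearest $50: Ferraro $3,400; Nwosu $2,550; Ibarra $2,150; Orozco $1,100. Sum = $9,200.
Rounded total matches; no reconciliation needed.

Ferraro: $3,400 · Nwosu: $2,550 · Ibarra: $2,150 · Orozco: $1,100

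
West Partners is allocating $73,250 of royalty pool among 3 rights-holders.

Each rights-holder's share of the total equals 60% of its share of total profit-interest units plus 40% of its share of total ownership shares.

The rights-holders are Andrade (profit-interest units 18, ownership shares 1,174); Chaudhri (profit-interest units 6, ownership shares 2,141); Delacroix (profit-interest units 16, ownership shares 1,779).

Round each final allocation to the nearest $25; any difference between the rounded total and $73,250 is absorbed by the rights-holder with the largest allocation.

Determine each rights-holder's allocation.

Andrade: $26,525 · Chaudhri: $18,900 · Delacroix: $27,825

Totals — profit-interest units 40, ownership shares 5,094.
Combined weights (60% profit-interest units + 40% ownership shares): Andrade 0.3622; Chaudhri 0.2581; Delacroix 0.3797.
Unrounded shares: Andrade 26,530.19; Chaudhri 18,907.24; Delacroix 27,812.57.
Rounded to nearest $25: Andrade $26,525; Chaudhri $18,900; Delacroix $27,825. Sum = $73,250.
Rounded total matches; no reconciliation needed.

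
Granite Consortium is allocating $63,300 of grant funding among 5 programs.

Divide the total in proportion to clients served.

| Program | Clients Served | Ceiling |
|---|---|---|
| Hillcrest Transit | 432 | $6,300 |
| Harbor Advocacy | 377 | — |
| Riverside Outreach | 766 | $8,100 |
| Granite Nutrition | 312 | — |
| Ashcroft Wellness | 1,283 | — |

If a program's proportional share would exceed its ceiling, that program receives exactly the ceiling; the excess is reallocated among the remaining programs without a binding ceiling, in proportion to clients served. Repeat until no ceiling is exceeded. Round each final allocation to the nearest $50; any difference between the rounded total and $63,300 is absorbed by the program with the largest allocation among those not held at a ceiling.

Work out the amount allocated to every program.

Clients served total: 3,170.
Unconstrained shares: Hillcrest Transit 8,626.37; Harbor Advocacy 7,528.11; Riverside Outreach 15,295.84; Granite Nutrition 6,230.16; Ashcroft Wellness 25,619.53.
Cap binds for Hillcrest Transit ($6,300), Riverside Outreach ($8,100); remaining pool $48,900 reallocated over remaining clients served 1,972.
Remaining shares: Harbor Advocacy 9,348.53 → $9,350; Granite Nutrition 7,736.71 → $7,750; Ashcroft Wellness 31,814.76 → $31,800.

Hillcrest Transit: $6,300; Harbor Advocacy: $9,350; Riverside Outreach: $8,100; Granite Nutrition: $7,750; Ashcroft Wellness: $31,800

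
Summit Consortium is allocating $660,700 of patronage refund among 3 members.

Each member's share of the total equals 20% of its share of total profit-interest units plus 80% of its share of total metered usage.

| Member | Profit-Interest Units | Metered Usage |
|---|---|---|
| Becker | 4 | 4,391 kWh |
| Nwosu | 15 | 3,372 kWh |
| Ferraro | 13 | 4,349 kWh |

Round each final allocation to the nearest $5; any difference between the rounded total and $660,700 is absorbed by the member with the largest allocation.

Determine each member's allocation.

Totals — profit-interest units 32, metered usage 12,112.
Composite weights (20% profit-interest units + 80% metered usage): Becker 0.3150; Nwosu 0.3165; Ferraro 0.3685.
Unrounded shares: Becker 208,137.96; Nwosu 209,092.57; Ferraro 243,469.48.
After rounding ($5): Becker $208,140; Nwosu $209,095; Ferraro $243,470. Sum = $660,705.
Difference $660,700 − $660,705 = −$5 applied to largest allocation (Ferraro): Ferraro becomes $243,465.

Becker: $208,140; Nwosu: $209,095; Ferraro: $243,465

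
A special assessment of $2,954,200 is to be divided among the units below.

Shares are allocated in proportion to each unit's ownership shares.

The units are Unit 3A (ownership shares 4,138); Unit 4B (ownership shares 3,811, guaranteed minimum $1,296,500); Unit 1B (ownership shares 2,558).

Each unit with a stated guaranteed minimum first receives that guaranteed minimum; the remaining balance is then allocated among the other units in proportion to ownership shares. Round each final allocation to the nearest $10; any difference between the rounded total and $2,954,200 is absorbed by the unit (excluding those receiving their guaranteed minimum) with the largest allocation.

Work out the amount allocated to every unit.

Minimums first: Unit 4B $1,296,500. Balance $1,657,700.
Balance split over remaining ownership shares 6,696: Unit 3A 1,024,426.91 → $1,024,430; Unit 1B 633,273.09 → $633,270.

Unit 3A: $1,024,430; Unit 4B: $1,296,500; Unit 1B: $633,270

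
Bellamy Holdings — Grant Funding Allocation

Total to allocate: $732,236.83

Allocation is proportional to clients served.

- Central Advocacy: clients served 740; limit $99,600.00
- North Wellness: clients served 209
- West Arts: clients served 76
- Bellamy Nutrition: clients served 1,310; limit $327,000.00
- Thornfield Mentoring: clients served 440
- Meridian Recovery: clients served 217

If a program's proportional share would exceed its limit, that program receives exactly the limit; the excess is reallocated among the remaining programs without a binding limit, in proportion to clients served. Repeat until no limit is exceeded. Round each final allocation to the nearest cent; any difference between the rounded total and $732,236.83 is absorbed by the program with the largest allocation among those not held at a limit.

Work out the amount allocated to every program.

Central Advocacy: $99,600.00 | North Wellness: $67,811.14 | West Arts: $24,658.60 | Bellamy Nutrition: $327,000.00 | Thornfield Mentoring: $142,760.30 | Meridian Recovery: $70,406.79

Combined clients served = 2,992.
Proportional shares (ignoring caps): Central Advocacy 181,101.35501; North Wellness 51,148.8962; West Arts 18,599.5986; Bellamy Nutrition 320,598.3447; Thornfield Mentoring 107,681.8868; Meridian Recovery 53,106.7487.
Capped: Central Advocacy ($99,600.00); balance $632,636.83 reallocated over remaining clients served 2,252.
Capped: Bellamy Nutrition ($327,000.00); balance $305,636.83 reallocated over remaining clients served 942.
Remaining shares: North Wellness 67,811.1438 → $67,811.14; West Arts 24,658.5977 → $24,658.60; Thornfield Mentoring 142,760.3028 → $142,760.30; Meridian Recovery 70,406.7857 → $70,406.79.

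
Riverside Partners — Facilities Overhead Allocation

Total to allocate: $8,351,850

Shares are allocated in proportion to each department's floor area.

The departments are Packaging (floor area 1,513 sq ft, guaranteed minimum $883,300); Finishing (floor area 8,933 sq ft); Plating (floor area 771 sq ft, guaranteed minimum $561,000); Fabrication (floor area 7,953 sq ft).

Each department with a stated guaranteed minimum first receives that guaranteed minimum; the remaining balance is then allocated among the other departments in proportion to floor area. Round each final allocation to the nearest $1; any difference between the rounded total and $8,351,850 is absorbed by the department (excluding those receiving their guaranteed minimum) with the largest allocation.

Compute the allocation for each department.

Fund the minimums — Packaging $883,300; Plating $561,000. Balance $6,907,550.
Balance split over remaining floor area 16,886: Finishing 3,654,219.13 → $3,654,219; Fabrication 3,253,330.87 → $3,253,331.

Packaging: $883,300; Finishing: $3,654,219; Plating: $561,000; Fabrication: $3,253,331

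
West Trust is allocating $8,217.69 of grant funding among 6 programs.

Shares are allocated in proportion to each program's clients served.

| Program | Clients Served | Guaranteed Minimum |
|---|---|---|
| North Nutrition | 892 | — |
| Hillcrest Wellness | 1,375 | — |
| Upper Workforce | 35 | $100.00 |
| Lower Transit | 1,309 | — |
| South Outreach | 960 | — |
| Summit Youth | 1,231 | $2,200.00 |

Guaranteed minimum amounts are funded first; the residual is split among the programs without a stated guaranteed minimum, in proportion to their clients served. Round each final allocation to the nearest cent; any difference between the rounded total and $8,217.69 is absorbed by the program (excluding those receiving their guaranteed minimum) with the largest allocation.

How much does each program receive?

Fund the minimums — Upper Workforce $100.00; Summit Youth $2,200.00. Residual $5,917.69.
Residual split over remaining clients served 4,536: North Nutrition 1,163.7080 → $1,163.71; Hillcrest Wellness 1,793.8324 → $1,793.83; Lower Transit 1,707.7284 → $1,707.73; South Outreach 1,252.4212 → $1,252.42.

North Nutrition: $1,163.71 · Hillcrest Wellness: $1,793.83 · Upper Workforce: $100.00 · Lower Transit: $1,707.73 · South Outreach: $1,252.42 · Summit Youth: $2,200.00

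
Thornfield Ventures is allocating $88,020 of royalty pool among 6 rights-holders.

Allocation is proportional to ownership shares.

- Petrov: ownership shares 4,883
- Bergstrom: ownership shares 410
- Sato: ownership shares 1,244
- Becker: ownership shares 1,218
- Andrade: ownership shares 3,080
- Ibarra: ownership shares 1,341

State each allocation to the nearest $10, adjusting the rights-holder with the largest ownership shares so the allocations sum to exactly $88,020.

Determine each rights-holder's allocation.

Petrov: $35,310 · Bergstrom: $2,960 · Sato: $8,990 · Becker: $8,800 · Andrade: $22,270 · Ibarra: $9,690

Total ownership shares = 12,176.
Raw shares: Petrov 4,883/12,176 × $88,020 = 35,299.09; Bergstrom 410/12,176 × $88,020 = 2,963.88; Sato 1,244/12,176 × $88,020 = 8,992.84; Becker 1,218/12,176 × $88,020 = 8,804.89; Andrade 3,080/12,176 × $88,020 = 22,265.24; Ibarra 1,341/12,176 × $88,020 = 9,694.06.
After rounding ($10): Petrov $35,300; Bergstrom $2,960; Sato $8,990; Becker $8,800; Andrade $22,270; Ibarra $9,690. Sum = $88,010.
Difference $88,020 − $88,010 = +$10 applied to largest ownership shares (Petrov): Petrov becomes $35,310.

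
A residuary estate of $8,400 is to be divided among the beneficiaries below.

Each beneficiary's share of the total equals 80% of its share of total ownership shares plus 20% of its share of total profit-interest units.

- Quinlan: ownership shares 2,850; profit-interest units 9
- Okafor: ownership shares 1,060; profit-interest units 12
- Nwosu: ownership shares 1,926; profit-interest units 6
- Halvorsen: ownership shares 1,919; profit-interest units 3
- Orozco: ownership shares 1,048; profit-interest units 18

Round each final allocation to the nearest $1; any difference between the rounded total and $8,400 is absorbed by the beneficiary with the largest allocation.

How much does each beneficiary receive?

Quinlan: $2,491 | Okafor: $1,229 | Nwosu: $1,680 | Halvorsen: $1,570 | Orozco: $1,430

Totals — ownership shares 8,803, profit-interest units 48.
Composite weights (80% ownership shares + 20% profit-interest units): Quinlan 0.2965; Okafor 0.1463; Nwosu 0.2000; Halvorsen 0.1869; Orozco 0.1702.
Unrounded shares: Quinlan 2,490.62; Okafor 1,229.18; Nwosu 1,680.26; Halvorsen 1,569.92; Orozco 1,430.02.
After rounding ($1): Quinlan $2,491; Okafor $1,229; Nwosu $1,680; Halvorsen $1,570; Orozco $1,430. Sum = $8,400.
No rounding difference to absorb.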